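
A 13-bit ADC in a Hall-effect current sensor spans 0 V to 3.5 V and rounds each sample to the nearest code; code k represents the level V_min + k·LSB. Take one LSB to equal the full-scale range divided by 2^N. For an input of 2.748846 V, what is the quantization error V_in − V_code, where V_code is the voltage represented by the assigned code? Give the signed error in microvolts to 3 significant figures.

−55.4 µV

Full-scale range = 3.5 V. LSB = 3.5 V / 2^13 ≈ 427.2 µV.
(2.748846 − (0)) / LSB = 2.748846 × 8192/3.5 = 6433.8704. Nearest integer: k = 6434.
Reconstructed level: 0 + 6434 × 3.5/8192 V = 2.748901367 V.
V_in − V_code = 2.748846 − (2.748901367) = −55.4 µV.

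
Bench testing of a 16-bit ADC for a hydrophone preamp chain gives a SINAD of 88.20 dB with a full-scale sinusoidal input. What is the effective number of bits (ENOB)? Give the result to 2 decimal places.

(88.20 − 1.76) / 6.02 = 86.44/6.02 = 14.3588 effective bits.

14.36 bits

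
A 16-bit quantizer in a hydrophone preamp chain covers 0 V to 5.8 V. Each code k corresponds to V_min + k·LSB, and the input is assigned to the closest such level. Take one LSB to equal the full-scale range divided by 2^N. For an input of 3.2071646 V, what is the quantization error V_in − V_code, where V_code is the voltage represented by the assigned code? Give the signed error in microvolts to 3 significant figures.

−22.3 µV

Full-scale range = 5.8 V. LSB = 5.8 V / 2^16 ≈ 88.50 µV.
Position in LSBs: (3.2071646 − (0)) × 65536/5.8 = 36238.7481; rounding gives k = 36239.
V_code = 0 + (36239/65536) × 5.8 = 3.2071868896 V.
V_in − V_code = 3.2071646 − (3.2071868896) = −22.3 µV.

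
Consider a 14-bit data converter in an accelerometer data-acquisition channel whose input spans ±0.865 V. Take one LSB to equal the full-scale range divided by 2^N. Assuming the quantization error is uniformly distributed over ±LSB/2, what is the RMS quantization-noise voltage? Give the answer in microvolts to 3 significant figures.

30.5 µV

The full-scale span is 0.865 − (-0.865) = 1.73 V.
LSB = 1.73 V / 2^14 = 105.59 µV.
V_rms = LSB/√12 = 105.59 µV / √12 = 30.5 µV.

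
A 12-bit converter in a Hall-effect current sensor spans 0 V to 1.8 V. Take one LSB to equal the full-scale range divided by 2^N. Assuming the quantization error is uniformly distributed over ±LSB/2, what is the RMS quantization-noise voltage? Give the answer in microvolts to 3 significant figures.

Range is 1.8 V.
One LSB is 1.8 V / 4096 = 439.45 µV.
σ_q = LSB/√12 = 439.45 µV/3.4641 = 127 µV.

127 µV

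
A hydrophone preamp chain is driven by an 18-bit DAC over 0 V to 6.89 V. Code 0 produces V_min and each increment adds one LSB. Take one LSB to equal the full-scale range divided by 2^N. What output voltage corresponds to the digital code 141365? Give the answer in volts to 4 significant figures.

Span = 6.89 V. LSB = 6.89 V / 2^18.
Output = V_min + (141365/262144) × range = 0 + 0.539265 × 6.89 V
      = 0 + 3.71553 = 3.71553 V.

3.716 V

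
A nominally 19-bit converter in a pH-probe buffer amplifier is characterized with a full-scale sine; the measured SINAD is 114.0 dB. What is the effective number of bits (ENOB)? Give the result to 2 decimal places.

(114.0 − 1.76) / 6.02 = 112.24/6.02 = 18.6445 effective bits.

18.64 bits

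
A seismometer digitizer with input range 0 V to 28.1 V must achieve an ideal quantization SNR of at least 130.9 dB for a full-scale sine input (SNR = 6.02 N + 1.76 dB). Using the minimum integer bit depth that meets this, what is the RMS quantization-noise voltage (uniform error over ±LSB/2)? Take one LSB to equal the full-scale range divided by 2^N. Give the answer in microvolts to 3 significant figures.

1.93 µV

Span = 28.1 V.
Solving 6.02 N ≥ 130.9 − 1.76: N ≥ 21.452. Round up → N = 22.
LSB = 28.1 V / 2^22 = 6.6996 µV.
RMS noise = LSB/√12 = 1.93 µV.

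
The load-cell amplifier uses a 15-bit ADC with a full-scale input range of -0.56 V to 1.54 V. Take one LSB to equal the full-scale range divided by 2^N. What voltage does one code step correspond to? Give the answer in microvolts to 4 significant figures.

64.09 µV

Span: 1.54 V − (-0.56 V) = 2.1 V.
There are 2^15 = 32768 steps.
LSB = 2.1 V / 2^15 = 64.09 µV.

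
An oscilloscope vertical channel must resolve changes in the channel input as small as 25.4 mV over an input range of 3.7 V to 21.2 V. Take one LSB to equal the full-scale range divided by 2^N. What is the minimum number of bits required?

10 bits

Span: 21.2 V − (3.7 V) = 17.5 V.
Required number of levels: 17.5/25.4 mV = 688.98; smallest N with 2^N ≥ that is 10.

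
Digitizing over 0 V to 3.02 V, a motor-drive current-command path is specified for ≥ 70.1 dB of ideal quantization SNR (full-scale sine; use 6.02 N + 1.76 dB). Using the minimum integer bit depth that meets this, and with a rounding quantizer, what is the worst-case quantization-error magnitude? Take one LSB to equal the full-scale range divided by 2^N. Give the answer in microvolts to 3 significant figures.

369 µV

V_FS = 3.02 V.
Solving 6.02 N ≥ 70.1 − 1.76: N ≥ 11.352. Round up → N = 12.
LSB = 3.02 V / 2^12 = 0.73730 mV.
|e|_max = LSB/2 = 369 µV.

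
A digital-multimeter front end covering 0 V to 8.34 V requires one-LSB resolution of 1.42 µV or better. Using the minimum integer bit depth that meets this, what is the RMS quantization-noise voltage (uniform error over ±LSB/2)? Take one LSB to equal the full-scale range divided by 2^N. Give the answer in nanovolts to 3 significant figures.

287 nV

V_FS = 8.34 V.
Need 2^N ≥ 8.34 V / 1.42 µV = 5.873e6 → N_min = 23.
Step size = 8.34/8388608 V = 0.99421 µV.
σ_q = LSB/√12 = 0.99421 µV/3.4641 = 287 nV.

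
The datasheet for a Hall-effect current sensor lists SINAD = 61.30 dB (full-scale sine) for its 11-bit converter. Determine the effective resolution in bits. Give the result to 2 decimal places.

ENOB = (SINAD − 1.76) / 6.02 = (61.30 − 1.76) / 6.02 = 59.54 / 6.02 = 9.8904.

9.89 bits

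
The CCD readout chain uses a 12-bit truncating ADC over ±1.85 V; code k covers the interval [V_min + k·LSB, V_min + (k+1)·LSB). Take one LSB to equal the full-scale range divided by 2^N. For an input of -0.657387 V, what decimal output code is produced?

1320

Full-scale range = 1.85 V − (-1.85 V) = 3.7 V. LSB = 3.7 V / 2^12 ≈ 0.9033 mV.
V_in − V_min = -0.657387 − (-1.85) = 1.192613 V.
Divide by LSB: 1.192613 × 4096/3.7 = 1320.2548.
Truncating gives code 1320.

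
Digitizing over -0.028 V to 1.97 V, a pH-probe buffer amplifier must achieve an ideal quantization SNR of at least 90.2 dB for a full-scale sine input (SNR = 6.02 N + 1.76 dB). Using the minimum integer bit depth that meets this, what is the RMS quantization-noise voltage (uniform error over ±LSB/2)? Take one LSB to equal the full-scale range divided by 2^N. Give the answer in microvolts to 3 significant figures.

17.6 µV

Span: 1.97 V − (-0.028 V) = 1.998 V.
6.02 N + 1.76 ≥ 90.2 gives N ≥ 14.691, so the minimum integer is 15.
LSB = 1.998 V ÷ 2^15 = 1.998/32768 V = 60.974 µV.
V_rms = LSB/√12 = 17.6 µV.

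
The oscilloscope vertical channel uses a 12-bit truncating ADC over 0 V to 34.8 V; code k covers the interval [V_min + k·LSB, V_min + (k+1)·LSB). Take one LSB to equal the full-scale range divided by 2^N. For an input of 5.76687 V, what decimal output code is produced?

Span = 34.8 V. LSB = 34.8 V / 2^12 ≈ 8.496 mV.
V_in − V_min = 5.76687 − (0) = 5.76687 V.
Divide by LSB: 5.76687 × 4096/34.8 = 678.7672.
Truncating gives code 678.

678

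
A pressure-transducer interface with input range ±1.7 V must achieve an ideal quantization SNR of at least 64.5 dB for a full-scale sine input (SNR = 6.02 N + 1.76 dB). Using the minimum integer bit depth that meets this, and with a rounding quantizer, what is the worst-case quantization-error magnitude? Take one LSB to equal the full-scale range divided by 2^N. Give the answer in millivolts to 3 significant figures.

0.830 mV

Full-scale range = 1.7 V − (-1.7 V) = 3.4 V.
Solving 6.02 N ≥ 64.5 − 1.76: N ≥ 10.422. Round up → N = 11.
LSB = 3.4 V ÷ 2^11 = 3.4/2048 V = 1.6602 mV.
Half an LSB is 0.830 mV.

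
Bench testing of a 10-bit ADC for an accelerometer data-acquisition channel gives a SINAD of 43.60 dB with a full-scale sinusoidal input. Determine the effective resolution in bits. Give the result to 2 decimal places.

ENOB = (43.60 − 1.76)/6.02 = 6.9502 bits.

6.95 bits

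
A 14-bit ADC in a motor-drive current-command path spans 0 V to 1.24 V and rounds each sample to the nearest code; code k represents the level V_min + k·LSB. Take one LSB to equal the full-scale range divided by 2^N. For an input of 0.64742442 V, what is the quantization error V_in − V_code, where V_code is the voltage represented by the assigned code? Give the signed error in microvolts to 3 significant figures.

+27.0 µV

Span = 1.24 V. LSB = 1.24 V / 2^14 ≈ 75.68 µV.
(V_in − V_min)/LSB = (0.64742442 − (0)) × 16384/1.24 = 8554.3562 → nearest code k = 8554.
V_code = 0 + (8554/16384) × 1.24 = 0.64739746094 V.
e = 0.64742442 − (0.64739746094) = +27.0 µV.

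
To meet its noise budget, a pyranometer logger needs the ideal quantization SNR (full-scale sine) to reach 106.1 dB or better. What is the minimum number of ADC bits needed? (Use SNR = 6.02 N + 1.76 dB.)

18 bits

6.02 N + 1.76 ≥ 106.1 gives N ≥ 17.332, so the minimum integer is 18.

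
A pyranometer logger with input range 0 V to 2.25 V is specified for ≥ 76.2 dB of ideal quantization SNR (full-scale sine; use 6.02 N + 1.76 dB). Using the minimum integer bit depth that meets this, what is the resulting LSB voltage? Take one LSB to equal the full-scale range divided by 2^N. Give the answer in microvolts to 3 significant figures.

275 µV

Span = 2.25 V.
6.02 N + 1.76 ≥ 76.2 gives N ≥ 12.365, so the minimum integer is 13.
LSB = 2.25 V ÷ 2^13 = 2.25/8192 V = 275 µV.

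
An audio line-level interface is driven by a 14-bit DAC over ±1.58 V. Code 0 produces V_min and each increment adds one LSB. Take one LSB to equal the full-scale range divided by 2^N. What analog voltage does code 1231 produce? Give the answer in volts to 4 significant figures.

Range = 1.58 − (-1.58) = 3.16 V. LSB = 3.16 V / 2^14.
Output = V_min + (1231/16384) × range = -1.58 + 0.0751343 × 3.16 V
      = -1.58 V + 0.237424 V = -1.34258 V.

-1.343 V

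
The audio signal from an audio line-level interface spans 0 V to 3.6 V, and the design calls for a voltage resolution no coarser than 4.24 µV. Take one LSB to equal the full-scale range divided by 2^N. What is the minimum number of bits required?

Range is 3.6 V.
Required number of levels: 3.6/4.24 µV = 849060; smallest N with 2^N ≥ that is 20.

20 bits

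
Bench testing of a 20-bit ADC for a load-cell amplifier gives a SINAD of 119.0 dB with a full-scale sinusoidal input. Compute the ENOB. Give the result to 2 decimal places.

(119.0 − 1.76) / 6.02 = 117.24/6.02 = 19.4751 effective bits.

19.48 bits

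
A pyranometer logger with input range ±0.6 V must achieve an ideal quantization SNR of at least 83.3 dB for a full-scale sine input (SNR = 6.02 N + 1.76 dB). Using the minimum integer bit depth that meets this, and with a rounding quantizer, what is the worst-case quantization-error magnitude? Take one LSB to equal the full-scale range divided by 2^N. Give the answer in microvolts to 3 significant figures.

36.6 µV

The full-scale span is 0.6 − (-0.6) = 1.2 V.
N ≥ (83.3 − 1.76)/6.02 = 13.545 → N_min = 14.
LSB = 1.2 V ÷ 2^14 = 1.2/16384 V = 73.242 µV.
Max error for round-to-nearest is LSB/2 = 36.6 µV.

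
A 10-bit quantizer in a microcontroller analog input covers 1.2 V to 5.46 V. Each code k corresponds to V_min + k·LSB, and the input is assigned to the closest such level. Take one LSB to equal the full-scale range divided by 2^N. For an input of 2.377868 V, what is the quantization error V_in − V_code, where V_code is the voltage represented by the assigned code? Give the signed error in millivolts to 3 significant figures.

Range = 5.46 − (1.2) = 4.26 V. LSB = 4.26 V / 2^10 ≈ 4.160 mV.
(2.377868 − (1.2)) / LSB = 1.177868 × 1024/4.26 = 283.1307. Nearest integer: k = 283.
V_code = V_min + k × range/2^10 = 1.2 + 283 × 4.26/1024 = 2.377324219 V.
e = 2.377868 − (2.377324219) = +0.544 mV.

+0.544 mV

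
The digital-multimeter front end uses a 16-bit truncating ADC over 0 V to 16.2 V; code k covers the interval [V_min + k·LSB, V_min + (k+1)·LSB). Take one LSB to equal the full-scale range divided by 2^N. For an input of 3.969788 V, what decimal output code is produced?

Span = 16.2 V. LSB = 16.2 V / 2^16 ≈ 247.2 µV.
(V_in − V_min) × 2^16/range = (3.969788 − (0)) × 65536/16.2 = 16059.508.
Floor → code = 16059.

16059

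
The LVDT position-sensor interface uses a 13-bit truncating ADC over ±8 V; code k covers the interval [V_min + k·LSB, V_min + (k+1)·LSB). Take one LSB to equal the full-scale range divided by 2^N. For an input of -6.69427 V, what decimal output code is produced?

Span: 8 V − (-8 V) = 16 V. LSB = 16 V / 2^13 ≈ 1.953 mV.
code = ⌊(V_in − V_min)/LSB⌋ = ⌊(V_in − V_min) × 2^13 / range⌋
     = ⌊(-6.69427 − (-8)) × 8192 / 16⌋ = ⌊1.30573 × 8192/16⌋
     = ⌊668.534⌋ = 668.

668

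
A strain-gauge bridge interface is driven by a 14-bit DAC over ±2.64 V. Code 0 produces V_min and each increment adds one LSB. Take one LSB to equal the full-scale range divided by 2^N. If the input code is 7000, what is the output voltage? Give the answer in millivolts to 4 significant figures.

Full-scale range = 2.64 V − (-2.64 V) = 5.28 V. LSB = 5.28 V / 2^14.
V_out = V_min + code × LSB = -2.64 V + 7000 × 5.28 V / 16384
      = -2.64 V + 2.25586 V = -0.384141 V.

-384.1 mV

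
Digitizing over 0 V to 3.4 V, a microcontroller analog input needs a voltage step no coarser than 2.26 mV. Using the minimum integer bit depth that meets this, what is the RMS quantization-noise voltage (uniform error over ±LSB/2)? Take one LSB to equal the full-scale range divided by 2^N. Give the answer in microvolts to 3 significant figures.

Span = 3.4 V.
Required number of levels: 3.4/2.26 mV = 1504.4; smallest N with 2^N ≥ that is 11.
LSB = 3.4 V / 2^11 = 1.6602 mV.
σ_q = LSB/√12 = 1.6602 mV/3.4641 = 479 µV.

479 µV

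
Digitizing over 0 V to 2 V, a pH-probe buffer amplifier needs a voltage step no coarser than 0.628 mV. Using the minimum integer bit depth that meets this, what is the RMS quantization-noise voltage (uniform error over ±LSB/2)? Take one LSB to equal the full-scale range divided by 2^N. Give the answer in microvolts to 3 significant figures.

141 µV

Full-scale range = 2 V.
Need 2^N ≥ 2 V / 0.628 mV = 3185 → N_min = 12.
Step size = 2/4096 V = 488.28 µV.
σ_q = LSB/√12 = 488.28 µV/3.4641 = 141 µV.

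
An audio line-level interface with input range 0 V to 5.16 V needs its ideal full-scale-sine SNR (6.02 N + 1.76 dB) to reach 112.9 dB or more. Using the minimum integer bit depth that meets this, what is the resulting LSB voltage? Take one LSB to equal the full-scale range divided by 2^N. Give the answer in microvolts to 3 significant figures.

Span = 5.16 V.
Solving 6.02 N ≥ 112.9 − 1.76: N ≥ 18.462. Round up → N = 19.
One LSB is 5.16 V / 524288 = 9.84 µV.

9.84 µV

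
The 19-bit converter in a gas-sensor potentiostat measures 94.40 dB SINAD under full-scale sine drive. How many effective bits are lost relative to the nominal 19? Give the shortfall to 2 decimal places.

3.61 bits

ENOB = (SINAD − 1.76)/6.02 = (94.40 − 1.76)/6.02 = 15.3887 bits.
Shortfall = 19 − 15.3887 = 3.6113 bits.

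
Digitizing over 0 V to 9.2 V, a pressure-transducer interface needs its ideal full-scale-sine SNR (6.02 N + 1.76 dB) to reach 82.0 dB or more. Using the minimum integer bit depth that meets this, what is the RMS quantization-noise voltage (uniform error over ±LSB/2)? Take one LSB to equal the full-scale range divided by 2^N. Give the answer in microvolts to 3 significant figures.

Span = 9.2 V.
N ≥ (82.0 − 1.76)/6.02 = 13.329 → N_min = 14.
One LSB is 9.2 V / 16384 = 0.56152 mV.
RMS noise = LSB/√12 = 162 µV.

162 µV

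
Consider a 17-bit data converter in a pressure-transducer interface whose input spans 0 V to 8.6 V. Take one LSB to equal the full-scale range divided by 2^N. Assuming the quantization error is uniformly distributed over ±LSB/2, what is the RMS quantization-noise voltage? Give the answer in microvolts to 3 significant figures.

Full-scale range = 8.6 V.
LSB = 8.6 V ÷ 2^17 = 8.6/131072 V = 65.613 µV.
V_rms = LSB/√12 = 65.613 µV / √12 = 18.9 µV.

18.9 µV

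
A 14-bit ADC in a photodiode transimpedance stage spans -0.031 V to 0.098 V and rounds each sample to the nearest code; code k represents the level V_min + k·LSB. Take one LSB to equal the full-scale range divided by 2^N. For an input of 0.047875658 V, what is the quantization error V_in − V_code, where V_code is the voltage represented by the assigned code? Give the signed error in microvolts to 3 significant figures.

Full-scale range = 0.098 V − (-0.031 V) = 0.129 V. LSB = 0.129 V / 2^14 ≈ 7.874 µV.
(V_in − V_min)/LSB = (0.047875658 − (-0.031)) × 16384/0.129 = 10017.8200 → nearest code k = 10018.
V_code = -0.031 + (10018/16384) × 0.129 = 0.047877075195 V.
V_in − V_code = 0.047875658 − (0.047877075195) = −1.42 µV.

−1.42 µV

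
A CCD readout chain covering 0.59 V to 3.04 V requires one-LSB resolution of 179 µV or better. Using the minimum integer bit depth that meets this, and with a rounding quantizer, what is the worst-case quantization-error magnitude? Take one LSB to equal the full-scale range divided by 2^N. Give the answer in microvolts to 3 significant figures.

74.8 µV

Full-scale range = 3.04 V − (0.59 V) = 2.45 V.
Levels needed ≥ 2.45/179 µV = 13690. 2^14 = 16384 suffices, so N_min = 14.
LSB = 2.45 V / 2^14 = 149.54 µV.
|e|_max = LSB/2 = 74.8 µV.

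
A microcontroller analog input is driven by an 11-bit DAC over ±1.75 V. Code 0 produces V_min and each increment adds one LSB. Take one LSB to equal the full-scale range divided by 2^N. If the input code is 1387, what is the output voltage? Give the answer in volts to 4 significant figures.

Span: 1.75 V − (-1.75 V) = 3.5 V. LSB = 3.5 V / 2^11.
Output = V_min + (1387/2048) × range = -1.75 + 0.677246 × 3.5 V
      = -1.75 V + 2.37036 V = 0.620361 V.

0.6204 V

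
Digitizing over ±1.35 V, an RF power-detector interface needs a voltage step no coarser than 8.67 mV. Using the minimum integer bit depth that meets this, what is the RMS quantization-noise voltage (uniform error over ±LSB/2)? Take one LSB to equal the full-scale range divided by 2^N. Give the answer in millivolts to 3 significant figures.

Span: 1.35 V − (-1.35 V) = 2.7 V.
Levels needed ≥ 2.7/8.67 mV = 311.4. 2^9 = 512 suffices, so N_min = 9.
One LSB is 2.7 V / 512 = 5.2734 mV.
V_rms = LSB/√12 = 1.52 mV.

1.52 mV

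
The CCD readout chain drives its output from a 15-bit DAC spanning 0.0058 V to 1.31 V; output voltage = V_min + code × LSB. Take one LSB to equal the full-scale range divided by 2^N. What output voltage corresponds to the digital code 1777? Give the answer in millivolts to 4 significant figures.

76.53 mV

Range = 1.31 − (0.0058) = 1.3042 V. LSB = 1.3042 V / 2^15.
Output = V_min + (1777/32768) × range = 0.0058 + 0.0542297 × 1.3042 V
      = 0.0058 V + 0.0707264 V = 0.0765264 V.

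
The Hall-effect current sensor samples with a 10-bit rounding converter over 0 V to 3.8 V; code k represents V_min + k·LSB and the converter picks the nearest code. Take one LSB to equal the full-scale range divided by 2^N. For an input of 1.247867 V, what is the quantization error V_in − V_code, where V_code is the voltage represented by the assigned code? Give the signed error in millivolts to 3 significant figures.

+0.992 mV

Range is 3.8 V. LSB = 3.8 V / 2^10 ≈ 3.711 mV.
(1.247867 − (0)) / LSB = 1.247867 × 1024/3.8 = 336.2673. Nearest integer: k = 336.
V_code = V_min + k × range/2^10 = 0 + 336 × 3.8/1024 = 1.246875000 V.
e = 1.247867 − (1.246875000) = +0.992 mV.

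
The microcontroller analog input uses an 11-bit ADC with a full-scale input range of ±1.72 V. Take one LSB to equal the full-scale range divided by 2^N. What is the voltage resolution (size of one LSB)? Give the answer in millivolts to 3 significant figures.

Full-scale range = 1.72 V − (-1.72 V) = 3.44 V.
Number of codes = 2^11 = 2048.
LSB = 3.44 V / 2^11 = 1.68 mV.

1.68 mV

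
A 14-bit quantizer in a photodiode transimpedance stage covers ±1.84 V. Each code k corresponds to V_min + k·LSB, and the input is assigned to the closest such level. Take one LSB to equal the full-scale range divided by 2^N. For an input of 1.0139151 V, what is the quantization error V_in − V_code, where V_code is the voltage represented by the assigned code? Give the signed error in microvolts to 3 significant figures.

+28.4 µV

Span: 1.84 V − (-1.84 V) = 3.68 V. LSB = 3.68 V / 2^14 ≈ 224.6 µV.
(1.0139151 − (-1.84)) / LSB = 2.8539151 × 16384/3.68 = 12706.1264. Nearest integer: k = 12706.
V_code = V_min + k × range/2^14 = -1.84 + 12706 × 3.68/16384 = 1.0138867188 V.
e = 1.0139151 − (1.0138867188) = +28.4 µV.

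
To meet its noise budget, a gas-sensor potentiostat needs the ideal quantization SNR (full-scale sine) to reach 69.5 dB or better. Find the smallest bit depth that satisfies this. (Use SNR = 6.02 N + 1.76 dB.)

Solving 6.02 N ≥ 69.5 − 1.76: N ≥ 11.252. Round up → N = 12.

12 bits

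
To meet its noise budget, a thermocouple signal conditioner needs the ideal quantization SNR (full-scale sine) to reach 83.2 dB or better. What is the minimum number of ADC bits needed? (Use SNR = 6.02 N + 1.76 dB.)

14 bits

6.02 N + 1.76 ≥ 83.2 gives N ≥ 13.528, so the minimum integer is 14.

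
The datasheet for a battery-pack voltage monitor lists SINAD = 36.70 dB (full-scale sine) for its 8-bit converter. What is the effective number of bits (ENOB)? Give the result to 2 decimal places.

5.80 bits

(36.70 − 1.76) / 6.02 = 34.94/6.02 = 5.8040 effective bits.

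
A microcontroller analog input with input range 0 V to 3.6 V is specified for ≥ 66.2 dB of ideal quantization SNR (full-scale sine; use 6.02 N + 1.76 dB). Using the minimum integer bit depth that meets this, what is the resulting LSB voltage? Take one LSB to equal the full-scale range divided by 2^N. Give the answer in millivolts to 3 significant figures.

1.76 mV

V_FS = 3.6 V.
N ≥ (66.2 − 1.76)/6.02 = 10.704 → N_min = 11.
One LSB is 3.6 V / 2048 = 1.76 mV.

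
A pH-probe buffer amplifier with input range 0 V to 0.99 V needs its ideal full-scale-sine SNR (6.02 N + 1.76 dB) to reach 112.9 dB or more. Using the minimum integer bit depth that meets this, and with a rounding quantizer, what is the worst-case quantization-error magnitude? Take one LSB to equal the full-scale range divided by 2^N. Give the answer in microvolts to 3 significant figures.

Range is 0.99 V.
N ≥ (112.9 − 1.76)/6.02 = 18.462 → N_min = 19.
One LSB is 0.99 V / 524288 = 1.8883 µV.
Half an LSB is 0.944 µV.

0.944 µV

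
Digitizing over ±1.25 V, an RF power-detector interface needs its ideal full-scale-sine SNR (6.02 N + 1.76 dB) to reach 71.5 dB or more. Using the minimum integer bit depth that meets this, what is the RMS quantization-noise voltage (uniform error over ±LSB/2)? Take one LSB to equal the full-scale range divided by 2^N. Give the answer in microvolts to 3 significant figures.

176 µV

The full-scale span is 1.25 − (-1.25) = 2.5 V.
Solving 6.02 N ≥ 71.5 − 1.76: N ≥ 11.585. Round up → N = 12.
Step size = 2.5/4096 V = 0.61035 mV.
V_rms = LSB/√12 = 176 µV.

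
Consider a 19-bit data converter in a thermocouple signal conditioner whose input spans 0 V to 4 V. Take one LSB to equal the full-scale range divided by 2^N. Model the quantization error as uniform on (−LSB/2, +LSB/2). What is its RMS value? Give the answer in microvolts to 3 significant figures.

2.20 µV

Span = 4 V.
Step size = 4/524288 V = 7.6294 µV.
V_rms = LSB/√12 = 7.6294 µV / √12 = 2.20 µV.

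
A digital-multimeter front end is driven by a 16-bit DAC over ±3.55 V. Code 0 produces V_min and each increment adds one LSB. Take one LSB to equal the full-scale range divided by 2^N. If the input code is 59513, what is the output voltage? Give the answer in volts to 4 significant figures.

The full-scale span is 3.55 − (-3.55) = 7.1 V. LSB = 7.1 V / 2^16.
V_out = -3.55 + 59513 × (7.1/65536) V
      = -3.55 V + 6.44748 V = 2.89748 V.

2.897 V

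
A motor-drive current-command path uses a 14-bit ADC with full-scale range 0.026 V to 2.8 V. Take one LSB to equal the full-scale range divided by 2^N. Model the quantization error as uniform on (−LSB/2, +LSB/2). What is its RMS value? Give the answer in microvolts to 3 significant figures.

48.9 µV

Range = 2.8 − (0.026) = 2.774 V.
Step size = 2.774/16384 V = 169.31 µV.
σ_q = LSB/√12 = 169.31 µV/3.4641 = 48.9 µV.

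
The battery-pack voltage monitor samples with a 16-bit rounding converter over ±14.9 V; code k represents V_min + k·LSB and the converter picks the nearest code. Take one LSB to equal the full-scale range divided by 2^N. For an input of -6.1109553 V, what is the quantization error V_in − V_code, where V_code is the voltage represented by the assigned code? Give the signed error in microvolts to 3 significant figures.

−81.9 µV

Range = 14.9 − (-14.9) = 29.8 V. LSB = 29.8 V / 2^16 ≈ 454.7 µV.
(V_in − V_min)/LSB = (-6.1109553 − (-14.9)) × 65536/29.8 = 19328.8199 → nearest code k = 19329.
V_code = V_min + k × range/2^16 = -14.9 + 19329 × 29.8/65536 = -6.1108734131 V.
Error = V_in − V_code = -6.1109553 − (-6.1108734131) = −81.9 µV.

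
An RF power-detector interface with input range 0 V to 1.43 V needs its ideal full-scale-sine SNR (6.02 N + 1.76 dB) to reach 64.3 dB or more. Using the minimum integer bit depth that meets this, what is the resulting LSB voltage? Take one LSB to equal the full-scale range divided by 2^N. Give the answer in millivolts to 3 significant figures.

0.698 mV

V_FS = 1.43 V.
N ≥ (64.3 − 1.76)/6.02 = 10.389 → N_min = 11.
One LSB is 1.43 V / 2048 = 0.698 mV.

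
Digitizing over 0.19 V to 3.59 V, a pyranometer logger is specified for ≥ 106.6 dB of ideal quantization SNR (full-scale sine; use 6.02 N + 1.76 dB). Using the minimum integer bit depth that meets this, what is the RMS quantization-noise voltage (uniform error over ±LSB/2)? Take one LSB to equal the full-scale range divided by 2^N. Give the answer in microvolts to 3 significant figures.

3.74 µV

The full-scale span is 3.59 − (0.19) = 3.4 V.
6.02 N + 1.76 ≥ 106.6 gives N ≥ 17.415, so the minimum integer is 18.
LSB = 3.4 V / 2^18 = 12.970 µV.
σ_q = LSB/√12 = 12.970 µV/3.4641 = 3.74 µV.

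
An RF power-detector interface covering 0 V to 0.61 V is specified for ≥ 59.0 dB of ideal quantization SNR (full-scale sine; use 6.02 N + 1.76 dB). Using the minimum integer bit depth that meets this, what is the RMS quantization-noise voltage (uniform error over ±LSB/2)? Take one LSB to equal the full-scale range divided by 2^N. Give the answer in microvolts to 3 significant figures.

Full-scale range = 0.61 V.
Solving 6.02 N ≥ 59.0 − 1.76: N ≥ 9.508. Round up → N = 10.
Step size = 0.61/1024 V = 0.59570 mV.
σ_q = LSB/√12 = 0.59570 mV/3.4641 = 172 µV.

172 µV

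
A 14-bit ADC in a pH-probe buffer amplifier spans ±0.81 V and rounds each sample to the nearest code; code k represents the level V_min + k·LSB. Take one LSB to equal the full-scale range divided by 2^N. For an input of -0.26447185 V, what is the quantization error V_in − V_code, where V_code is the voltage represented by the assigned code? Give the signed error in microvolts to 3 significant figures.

Range = 0.81 − (-0.81) = 1.62 V. LSB = 1.62 V / 2^14 ≈ 98.88 µV.
(V_in − V_min)/LSB = (-0.26447185 − (-0.81)) × 16384/1.62 = 5517.2427 → nearest code k = 5517.
V_code = V_min + k × range/2^14 = -0.81 + 5517 × 1.62/16384 = -0.26449584961 V.
Error = V_in − V_code = -0.26447185 − (-0.26449584961) = +24.0 µV.

+24.0 µV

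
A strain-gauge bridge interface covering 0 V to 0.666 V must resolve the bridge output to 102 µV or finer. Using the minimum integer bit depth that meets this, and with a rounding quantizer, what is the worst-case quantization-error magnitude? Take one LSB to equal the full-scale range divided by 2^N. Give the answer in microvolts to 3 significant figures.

40.6 µV

Span = 0.666 V.
Levels needed ≥ 0.666/102 µV = 6529. 2^13 = 8192 suffices, so N_min = 13.
Step size = 0.666/8192 V = 81.299 µV.
|e|_max = LSB/2 = 40.6 µV.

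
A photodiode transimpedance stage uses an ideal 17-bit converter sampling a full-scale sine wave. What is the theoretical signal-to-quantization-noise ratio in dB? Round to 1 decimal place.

Ideal quantization SNR: 6.02 × 17 + 1.76 dB = 104.1 dB.

104.1 dB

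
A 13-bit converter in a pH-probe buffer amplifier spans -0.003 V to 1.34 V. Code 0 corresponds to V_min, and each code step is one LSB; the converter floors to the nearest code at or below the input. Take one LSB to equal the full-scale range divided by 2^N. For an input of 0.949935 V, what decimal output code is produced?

Range = 1.34 − (-0.003) = 1.343 V. LSB = 1.343 V / 2^13 ≈ 163.9 µV.
code = ⌊(V_in − V_min)/LSB⌋ = ⌊(V_in − V_min) × 2^13 / range⌋
     = ⌊(0.949935 − (-0.003)) × 8192 / 1.343⌋ = ⌊0.952935 × 8192/1.343⌋
     = ⌊5812.691⌋ = 5812.

5812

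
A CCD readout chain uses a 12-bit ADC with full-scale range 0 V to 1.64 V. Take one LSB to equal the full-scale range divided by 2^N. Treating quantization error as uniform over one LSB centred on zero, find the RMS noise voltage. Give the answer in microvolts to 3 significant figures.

Span = 1.64 V.
LSB = 1.64 V ÷ 2^12 = 1.64/4096 V = 400.39 µV.
RMS of a uniform error over width LSB is LSB/√12 = 116 µV.

116 µV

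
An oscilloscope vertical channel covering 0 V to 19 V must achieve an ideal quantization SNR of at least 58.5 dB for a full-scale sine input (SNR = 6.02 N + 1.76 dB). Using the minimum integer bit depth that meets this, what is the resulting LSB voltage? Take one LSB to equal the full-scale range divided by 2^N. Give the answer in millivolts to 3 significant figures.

V_FS = 19 V.
N ≥ (58.5 − 1.76)/6.02 = 9.425 → N_min = 10.
Step size = 19/1024 V = 18.6 mV.

18.6 mV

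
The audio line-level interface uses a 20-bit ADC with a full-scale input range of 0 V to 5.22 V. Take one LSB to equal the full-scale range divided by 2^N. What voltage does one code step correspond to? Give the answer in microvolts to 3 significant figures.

4.98 µV

Range is 5.22 V.
2^20 = 1048576 levels.
Step size = 5.22/1048576 V = 4.98 µV.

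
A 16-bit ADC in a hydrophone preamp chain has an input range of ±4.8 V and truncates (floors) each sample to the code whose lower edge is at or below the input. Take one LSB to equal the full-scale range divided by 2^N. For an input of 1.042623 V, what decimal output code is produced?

39885

Full-scale range = 4.8 V − (-4.8 V) = 9.6 V. LSB = 9.6 V / 2^16 ≈ 146.5 µV.
code = ⌊(V_in − V_min)/LSB⌋ = ⌊(V_in − V_min) × 2^16 / range⌋
     = ⌊(1.042623 − (-4.8)) × 65536 / 9.6⌋ = ⌊5.842623 × 65536/9.6⌋
     = ⌊39885.640⌋ = 39885.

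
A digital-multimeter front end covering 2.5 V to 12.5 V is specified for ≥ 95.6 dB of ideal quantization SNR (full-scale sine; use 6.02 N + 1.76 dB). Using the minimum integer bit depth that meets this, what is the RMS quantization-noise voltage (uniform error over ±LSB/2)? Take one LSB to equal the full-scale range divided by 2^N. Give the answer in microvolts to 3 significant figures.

44.0 µV

The full-scale span is 12.5 − (2.5) = 10 V.
Required N = ⌈(95.6 − 1.76)/6.02⌉ = ⌈15.588⌉ = 16.
LSB = 10 V ÷ 2^16 = 10/65536 V = 152.59 µV.
σ_q = LSB/√12 = 152.59 µV/3.4641 = 44.0 µV.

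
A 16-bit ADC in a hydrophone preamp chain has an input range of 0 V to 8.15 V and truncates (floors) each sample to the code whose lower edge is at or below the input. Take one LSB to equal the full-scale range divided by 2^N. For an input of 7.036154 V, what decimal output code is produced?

56579

V_FS = 8.15 V. LSB = 8.15 V / 2^16 ≈ 124.4 µV.
code = ⌊(V_in − V_min)/LSB⌋ = ⌊(V_in − V_min) × 2^16 / range⌋
     = ⌊(7.036154 − (0)) × 65536 / 8.15⌋ = ⌊7.036154 × 65536/8.15⌋
     = ⌊56579.311⌋ = 56579.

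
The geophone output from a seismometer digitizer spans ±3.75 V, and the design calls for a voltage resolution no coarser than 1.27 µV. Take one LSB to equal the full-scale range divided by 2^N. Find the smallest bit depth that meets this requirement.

Span: 3.75 V − (-3.75 V) = 7.5 V.
7.5 V / 1.27 µV = 5.906e6. Since 2^22 = 4194304 and 2^23 = 8388608, N = 23.

23 bits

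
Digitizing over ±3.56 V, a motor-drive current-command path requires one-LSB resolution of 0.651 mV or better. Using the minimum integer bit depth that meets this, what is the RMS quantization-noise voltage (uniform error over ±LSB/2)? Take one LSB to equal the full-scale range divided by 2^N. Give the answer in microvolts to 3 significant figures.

125 µV

Span: 3.56 V − (-3.56 V) = 7.12 V.
Levels needed ≥ 7.12/0.651 mV = 10940. 2^14 = 16384 suffices, so N_min = 14.
Step size = 7.12/16384 V = 434.57 µV.
σ_q = LSB/√12 = 434.57 µV/3.4641 = 125 µV.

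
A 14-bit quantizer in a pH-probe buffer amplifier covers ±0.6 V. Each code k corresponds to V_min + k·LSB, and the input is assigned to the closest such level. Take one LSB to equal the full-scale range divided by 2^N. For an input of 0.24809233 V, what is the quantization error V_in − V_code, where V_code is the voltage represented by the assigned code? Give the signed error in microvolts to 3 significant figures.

Range = 0.6 − (-0.6) = 1.2 V. LSB = 1.2 V / 2^14 ≈ 73.24 µV.
(V_in − V_min)/LSB = (0.24809233 − (-0.6)) × 16384/1.2 = 11579.2873 → nearest code k = 11579.
V_code = V_min + k × range/2^14 = -0.6 + 11579 × 1.2/16384 = 0.24807128906 V.
Error = V_in − V_code = 0.24809233 − (0.24807128906) = +21.0 µV.

+21.0 µV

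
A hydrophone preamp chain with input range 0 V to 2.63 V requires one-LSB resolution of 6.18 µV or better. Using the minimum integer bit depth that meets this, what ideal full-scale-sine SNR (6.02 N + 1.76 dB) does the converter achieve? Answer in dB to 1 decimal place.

116.1 dB

Range is 2.63 V.
Levels needed ≥ 2.63/6.18 µV = 425600. 2^19 = 524288 suffices, so N_min = 19.
SNR = 6.02 × 19 + 1.76 = 116.14 dB.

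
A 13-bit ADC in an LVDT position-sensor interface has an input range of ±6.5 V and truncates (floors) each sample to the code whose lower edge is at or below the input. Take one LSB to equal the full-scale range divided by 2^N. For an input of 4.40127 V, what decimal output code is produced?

6869

The full-scale span is 6.5 − (-6.5) = 13 V. LSB = 13 V / 2^13 ≈ 1.587 mV.
(V_in − V_min) × 2^13/range = (4.40127 − (-6.5)) × 8192/13 = 6869.477.
Floor → code = 6869.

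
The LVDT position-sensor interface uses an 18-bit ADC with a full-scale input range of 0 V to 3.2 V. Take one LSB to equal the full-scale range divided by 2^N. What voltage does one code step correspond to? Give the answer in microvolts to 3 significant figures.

12.2 µV

V_FS = 3.2 V.
2^18 = 262144 levels.
LSB = 3.2 V ÷ 2^18 = 3.2/262144 V = 12.2 µV.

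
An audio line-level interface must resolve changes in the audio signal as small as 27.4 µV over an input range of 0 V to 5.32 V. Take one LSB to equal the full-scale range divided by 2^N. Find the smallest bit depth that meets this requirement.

Full-scale range = 5.32 V.
Need 2^N ≥ 5.32 V / 27.4 µV = 194200 → N_min = 18.

18 bits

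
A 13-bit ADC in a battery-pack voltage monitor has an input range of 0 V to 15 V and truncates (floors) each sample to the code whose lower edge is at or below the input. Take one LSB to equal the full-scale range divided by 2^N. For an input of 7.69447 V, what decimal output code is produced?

4202

Full-scale range = 15 V. LSB = 15 V / 2^13 ≈ 1.831 mV.
code = ⌊(V_in − V_min)/LSB⌋ = ⌊(V_in − V_min) × 2^13 / range⌋
     = ⌊(7.69447 − (0)) × 8192 / 15⌋ = ⌊7.69447 × 8192/15⌋
     = ⌊4202.207⌋ = 4202.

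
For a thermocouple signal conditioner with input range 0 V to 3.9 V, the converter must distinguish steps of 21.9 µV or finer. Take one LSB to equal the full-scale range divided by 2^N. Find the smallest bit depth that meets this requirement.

18 bits

Full-scale range = 3.9 V.
Levels needed ≥ 3.9/21.9 µV = 178100. 2^18 = 262144 suffices, so N_min = 18.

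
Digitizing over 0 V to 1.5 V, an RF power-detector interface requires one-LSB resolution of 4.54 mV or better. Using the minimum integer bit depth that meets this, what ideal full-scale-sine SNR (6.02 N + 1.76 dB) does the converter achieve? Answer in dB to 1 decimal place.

Range is 1.5 V.
Required number of levels: 1.5/4.54 mV = 330.40; smallest N with 2^N ≥ that is 9.
6.02(9) + 1.76 = 55.94 dB.

55.9 dB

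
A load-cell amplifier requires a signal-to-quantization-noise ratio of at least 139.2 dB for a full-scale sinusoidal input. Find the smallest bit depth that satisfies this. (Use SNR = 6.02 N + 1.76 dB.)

N ≥ (139.2 − 1.76)/6.02 = 22.831 → N_min = 23.

23 bits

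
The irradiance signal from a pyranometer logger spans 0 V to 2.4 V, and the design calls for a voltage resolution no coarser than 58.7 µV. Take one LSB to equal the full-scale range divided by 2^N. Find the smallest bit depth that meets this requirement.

Span = 2.4 V.
Need 2^N ≥ 2.4 V / 58.7 µV = 40890 → N_min = 16.

16 bits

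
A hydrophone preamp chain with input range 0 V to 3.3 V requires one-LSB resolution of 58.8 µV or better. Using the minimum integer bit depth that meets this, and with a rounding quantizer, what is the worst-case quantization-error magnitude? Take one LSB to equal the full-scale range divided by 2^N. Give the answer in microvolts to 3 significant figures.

25.2 µV

Range is 3.3 V.
Required number of levels: 3.3/58.8 µV = 56122; smallest N with 2^N ≥ that is 16.
One LSB is 3.3 V / 65536 = 50.354 µV.
|e|_max = LSB/2 = 25.2 µV.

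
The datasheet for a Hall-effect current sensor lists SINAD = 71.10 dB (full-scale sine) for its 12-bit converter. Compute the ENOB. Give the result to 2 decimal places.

11.52 bits

Inverting SNR = 6.02 N + 1.76: N_eff = (71.10 − 1.76)/6.02 = 11.5183.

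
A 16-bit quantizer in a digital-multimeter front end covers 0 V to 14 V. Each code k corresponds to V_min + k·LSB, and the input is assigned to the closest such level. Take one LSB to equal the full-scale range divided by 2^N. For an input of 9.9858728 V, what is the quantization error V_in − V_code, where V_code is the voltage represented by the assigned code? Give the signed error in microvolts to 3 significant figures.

Full-scale range = 14 V. LSB = 14 V / 2^16 ≈ 213.6 µV.
Position in LSBs: (9.9858728 − (0)) × 65536/14 = 46745.2971; rounding gives k = 46745.
V_code = V_min + k × range/2^16 = 0 + 46745 × 14/65536 = 9.9858093262 V.
V_in − V_code = 9.9858728 − (9.9858093262) = +63.5 µV.

+63.5 µV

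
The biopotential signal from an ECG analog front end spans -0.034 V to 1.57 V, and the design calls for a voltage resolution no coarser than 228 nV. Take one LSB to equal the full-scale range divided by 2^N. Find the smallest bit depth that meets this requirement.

23 bits

The full-scale span is 1.57 − (-0.034) = 1.604 V.
Levels needed ≥ 1.604/228 nV = 7.035e6. 2^23 = 8388608 suffices, so N_min = 23.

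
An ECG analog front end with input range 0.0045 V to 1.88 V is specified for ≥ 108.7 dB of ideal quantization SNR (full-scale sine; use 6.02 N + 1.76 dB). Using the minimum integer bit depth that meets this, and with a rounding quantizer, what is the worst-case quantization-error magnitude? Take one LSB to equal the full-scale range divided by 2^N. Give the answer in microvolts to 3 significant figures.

The full-scale span is 1.88 − (0.0045) = 1.8755 V.
6.02 N + 1.76 ≥ 108.7 gives N ≥ 17.764, so the minimum integer is 18.
One LSB is 1.8755 V / 262144 = 7.1545 µV.
|e|_max = LSB/2 = 3.58 µV.

3.58 µV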